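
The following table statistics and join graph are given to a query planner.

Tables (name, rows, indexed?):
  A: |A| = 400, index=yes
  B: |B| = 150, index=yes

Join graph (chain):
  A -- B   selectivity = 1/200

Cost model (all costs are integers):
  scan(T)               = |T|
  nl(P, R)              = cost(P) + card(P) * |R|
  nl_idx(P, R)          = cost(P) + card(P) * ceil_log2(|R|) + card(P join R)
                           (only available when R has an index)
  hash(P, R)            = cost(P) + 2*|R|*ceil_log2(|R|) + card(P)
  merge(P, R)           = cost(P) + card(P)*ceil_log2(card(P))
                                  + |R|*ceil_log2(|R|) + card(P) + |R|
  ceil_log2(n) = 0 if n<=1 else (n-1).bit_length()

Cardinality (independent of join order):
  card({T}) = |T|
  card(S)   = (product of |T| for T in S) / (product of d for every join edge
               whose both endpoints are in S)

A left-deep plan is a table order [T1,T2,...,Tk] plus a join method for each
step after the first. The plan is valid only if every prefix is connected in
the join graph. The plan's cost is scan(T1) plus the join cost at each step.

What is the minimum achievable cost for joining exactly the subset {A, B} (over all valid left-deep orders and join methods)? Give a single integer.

1800

Selinger DP over subsets of {A,B}:
  {A}: scan cost=400, card=400
  {B}: scan cost=150, card=150
  {AB}: card=300; try (A,nl_idx)→1800, (B,hash)→3200, (B,nl_idx)→3900, (A,merge)→5500, (B,merge)→5750, (A,hash)→7500 …(+2); best=1800 via (A,nl_idx)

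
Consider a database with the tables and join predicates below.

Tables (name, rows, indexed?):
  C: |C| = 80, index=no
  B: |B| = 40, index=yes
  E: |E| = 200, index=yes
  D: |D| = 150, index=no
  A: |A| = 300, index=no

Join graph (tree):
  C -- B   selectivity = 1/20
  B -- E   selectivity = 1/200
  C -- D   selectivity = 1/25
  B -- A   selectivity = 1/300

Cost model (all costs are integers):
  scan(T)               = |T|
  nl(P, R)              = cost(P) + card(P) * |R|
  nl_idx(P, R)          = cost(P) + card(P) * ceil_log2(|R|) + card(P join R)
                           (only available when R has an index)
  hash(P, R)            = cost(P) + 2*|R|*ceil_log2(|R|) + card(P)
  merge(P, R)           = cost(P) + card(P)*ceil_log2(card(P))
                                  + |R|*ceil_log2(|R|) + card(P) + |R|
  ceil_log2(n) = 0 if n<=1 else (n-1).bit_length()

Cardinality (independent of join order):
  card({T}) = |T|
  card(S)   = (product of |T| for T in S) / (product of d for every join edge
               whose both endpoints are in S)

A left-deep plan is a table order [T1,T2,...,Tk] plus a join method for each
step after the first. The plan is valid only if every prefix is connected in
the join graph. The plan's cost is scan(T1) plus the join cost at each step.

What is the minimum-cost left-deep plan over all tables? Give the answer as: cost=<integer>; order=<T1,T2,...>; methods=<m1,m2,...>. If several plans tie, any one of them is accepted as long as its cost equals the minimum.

cost=4920; order=A,B,E,C,D; methods=hash,nl_idx,merge,hash

Selinger DP (subsets sized 1..n):
  {C}: scan cost=80, card=80
  {B}: scan cost=40, card=40
  {E}: scan cost=200, card=200
  {D}: scan cost=150, card=150
  {A}: scan cost=300, card=300
  {BC}: card=160; try (B,hash)→640, (B,nl_idx)→720, (C,merge)→960, (B,merge)→1000, (C,hash)→1200, (C,nl)→3240 …(+1); best=640 via (B,hash)
  {CD}: card=480; try (C,hash)→1420, (D,merge)→2070, (C,merge)→2140, (D,hash)→2560, (D,nl)→12080, (C,nl)→12150; best=1420 via (C,hash)
  {BE}: card=40; try (E,nl_idx)→400, (B,hash)→880, (B,nl_idx)→1440, (E,merge)→2120, (B,merge)→2280, (E,hash)→3280 …(+2); best=400 via (E,nl_idx)
  {AB}: card=40; try (B,hash)→1080, (B,nl_idx)→2140, (A,merge)→3320, (B,merge)→3580, (A,hash)→5480, (A,nl)→12040 …(+1); best=1080 via (B,hash)
  {BCE}: card=160; try (C,merge)→1320, (C,hash)→1560, (E,nl_idx)→2080, (C,nl)→3600, (E,merge)→3880, (E,hash)→4000 …(+1); best=1320 via (C,merge)
  {BCD}: card=960; try (B,hash)→2380, (D,hash)→3200, (D,merge)→3430, (B,nl_idx)→5260, (B,merge)→6500, (B,nl)→20620 …(+1); best=2380 via (B,hash)
  {ABC}: card=160; try (C,merge)→2000, (C,hash)→2240, (C,nl)→4280, (A,merge)→5080, (A,hash)→6200, (A,nl)→48640; best=2000 via (C,merge)
  {ABE}: card=40; try (E,nl_idx)→1440, (E,merge)→3160, (A,merge)→3680, (E,hash)→4320, (A,hash)→5840, (E,nl)→9080 …(+1); best=1440 via (E,nl_idx)
  {BCDE}: card=960; try (D,hash)→3880, (D,merge)→4110, (E,hash)→6540, (E,nl_idx)→11020, (E,merge)→14740, (D,nl)→25320 …(+1); best=3880 via (D,hash)
  {ABCE}: card=160; try (C,merge)→2360, (C,hash)→2600, (E,nl_idx)→3440, (C,nl)→4640, (E,merge)→5240, (E,hash)→5360 …(+4); best=2360 via (C,merge)
  {ABCD}: card=960; try (D,hash)→4560, (D,merge)→4790, (A,hash)→8740, (A,merge)→15940, (D,nl)→26000, (A,nl)→290380; best=4560 via (D,hash)
  {ABCDE}: card=960; try (D,hash)→4920, (D,merge)→5150, (E,hash)→8720, (A,hash)→10240, (E,nl_idx)→13200, (E,merge)→16920 …(+4); best=4920 via (D,hash)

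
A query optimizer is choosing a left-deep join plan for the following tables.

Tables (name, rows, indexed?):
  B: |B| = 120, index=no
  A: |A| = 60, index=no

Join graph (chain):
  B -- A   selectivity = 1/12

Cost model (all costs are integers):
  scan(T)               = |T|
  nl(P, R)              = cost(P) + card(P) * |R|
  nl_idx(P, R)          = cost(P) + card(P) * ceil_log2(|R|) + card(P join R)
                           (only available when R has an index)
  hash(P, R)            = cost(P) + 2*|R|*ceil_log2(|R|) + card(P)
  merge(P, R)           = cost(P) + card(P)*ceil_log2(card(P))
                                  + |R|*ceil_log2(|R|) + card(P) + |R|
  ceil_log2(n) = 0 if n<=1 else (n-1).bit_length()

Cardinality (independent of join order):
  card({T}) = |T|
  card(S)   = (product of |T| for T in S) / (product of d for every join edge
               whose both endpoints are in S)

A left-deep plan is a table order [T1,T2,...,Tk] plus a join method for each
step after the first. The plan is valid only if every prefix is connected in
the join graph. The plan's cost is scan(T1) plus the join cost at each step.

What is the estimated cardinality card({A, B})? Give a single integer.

Tables in S: A(60), B(120)
Edges inside S: B-A(d=12)
numerator = 60 * 120 = 7200
denominator = 12 = 12
card(S) = 7200 / 12 = 600

600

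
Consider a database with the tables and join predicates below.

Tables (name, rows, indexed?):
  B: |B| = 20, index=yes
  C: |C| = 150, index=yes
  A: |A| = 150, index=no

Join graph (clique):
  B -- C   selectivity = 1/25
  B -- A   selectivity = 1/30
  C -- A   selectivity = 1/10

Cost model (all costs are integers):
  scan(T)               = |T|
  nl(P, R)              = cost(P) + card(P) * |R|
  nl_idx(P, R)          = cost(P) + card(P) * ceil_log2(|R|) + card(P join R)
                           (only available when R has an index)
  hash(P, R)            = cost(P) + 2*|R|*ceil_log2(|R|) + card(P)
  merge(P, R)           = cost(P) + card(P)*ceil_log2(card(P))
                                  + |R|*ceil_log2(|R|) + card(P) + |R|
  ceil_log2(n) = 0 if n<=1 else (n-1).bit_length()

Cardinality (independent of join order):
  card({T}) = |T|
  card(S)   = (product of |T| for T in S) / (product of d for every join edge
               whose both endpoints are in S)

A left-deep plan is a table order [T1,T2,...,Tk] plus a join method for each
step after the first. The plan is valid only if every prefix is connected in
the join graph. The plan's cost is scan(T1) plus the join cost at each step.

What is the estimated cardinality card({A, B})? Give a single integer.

100

Tables in S: A(150), B(20)
Edges inside S: B-A(d=30)
numerator = 150 * 20 = 3000
denominator = 30 = 30
card(S) = 3000 / 30 = 100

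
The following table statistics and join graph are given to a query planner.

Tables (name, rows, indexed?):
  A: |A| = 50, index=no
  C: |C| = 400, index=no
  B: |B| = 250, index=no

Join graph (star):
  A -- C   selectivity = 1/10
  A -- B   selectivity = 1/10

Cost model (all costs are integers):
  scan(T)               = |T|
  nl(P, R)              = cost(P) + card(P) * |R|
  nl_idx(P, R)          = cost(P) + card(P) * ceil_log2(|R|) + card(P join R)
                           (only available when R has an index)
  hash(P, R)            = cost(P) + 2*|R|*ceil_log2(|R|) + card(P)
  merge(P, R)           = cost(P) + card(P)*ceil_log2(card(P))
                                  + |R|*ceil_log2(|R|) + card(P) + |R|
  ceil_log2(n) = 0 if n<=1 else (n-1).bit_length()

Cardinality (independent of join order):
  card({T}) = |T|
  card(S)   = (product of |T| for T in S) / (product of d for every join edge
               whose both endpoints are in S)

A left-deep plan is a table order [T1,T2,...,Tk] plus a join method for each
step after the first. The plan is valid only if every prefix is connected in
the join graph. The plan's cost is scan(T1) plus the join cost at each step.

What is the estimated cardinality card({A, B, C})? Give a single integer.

Tables in S: A(50), B(250), C(400)
Edges inside S: A-C(d=10), A-B(d=10)
numerator = 50 * 250 * 400 = 5000000
denominator = 10 * 10 = 100
card(S) = 5000000 / 100 = 50000

50000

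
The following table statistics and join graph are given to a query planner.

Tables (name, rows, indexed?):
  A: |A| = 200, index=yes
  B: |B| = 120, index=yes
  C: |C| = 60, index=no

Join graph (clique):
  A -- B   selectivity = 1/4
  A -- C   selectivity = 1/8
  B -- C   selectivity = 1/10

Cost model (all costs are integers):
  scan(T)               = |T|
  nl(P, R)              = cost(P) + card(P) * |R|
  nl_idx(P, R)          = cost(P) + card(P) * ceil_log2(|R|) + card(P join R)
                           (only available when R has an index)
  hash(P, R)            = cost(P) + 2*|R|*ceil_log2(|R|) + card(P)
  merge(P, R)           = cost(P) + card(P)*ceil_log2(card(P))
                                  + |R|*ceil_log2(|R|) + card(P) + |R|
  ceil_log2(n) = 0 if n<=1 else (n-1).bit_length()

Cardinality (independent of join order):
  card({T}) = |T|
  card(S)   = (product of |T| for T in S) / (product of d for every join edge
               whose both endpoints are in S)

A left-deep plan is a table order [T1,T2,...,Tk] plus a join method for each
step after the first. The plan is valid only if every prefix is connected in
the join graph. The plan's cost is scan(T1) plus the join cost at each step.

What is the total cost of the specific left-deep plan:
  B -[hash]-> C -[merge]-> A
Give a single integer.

step 1: scan B: cost=120, card=120
step 2: join C via hash
    card(P join C) = 120*60/(10) = 720
    cost = 120 + 2*60*6 + 120 = 960
step 3: join A via merge
    card(P join A) = 720*200/(4*8) = 4500
    cost = 960 + 720*10 + 200*8 + 720 + 200 = 10680

10680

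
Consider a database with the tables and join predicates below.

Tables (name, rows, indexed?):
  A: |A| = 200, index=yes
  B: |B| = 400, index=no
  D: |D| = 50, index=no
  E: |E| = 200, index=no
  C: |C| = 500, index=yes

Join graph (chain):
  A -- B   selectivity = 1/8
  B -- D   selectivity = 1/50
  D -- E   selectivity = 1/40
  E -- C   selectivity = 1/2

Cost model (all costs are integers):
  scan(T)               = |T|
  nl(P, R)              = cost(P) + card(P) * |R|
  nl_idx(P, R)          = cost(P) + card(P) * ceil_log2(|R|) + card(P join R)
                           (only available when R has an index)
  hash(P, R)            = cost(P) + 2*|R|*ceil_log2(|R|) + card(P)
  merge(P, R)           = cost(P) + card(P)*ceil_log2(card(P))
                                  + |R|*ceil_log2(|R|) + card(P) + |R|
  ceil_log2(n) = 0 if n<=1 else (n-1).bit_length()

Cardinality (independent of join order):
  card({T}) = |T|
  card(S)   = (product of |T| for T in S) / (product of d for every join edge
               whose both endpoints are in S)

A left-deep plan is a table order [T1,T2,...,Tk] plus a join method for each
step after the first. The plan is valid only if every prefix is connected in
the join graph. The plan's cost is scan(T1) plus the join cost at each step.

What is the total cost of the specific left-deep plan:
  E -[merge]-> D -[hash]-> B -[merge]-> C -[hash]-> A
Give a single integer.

step 1: scan E: cost=200, card=200
step 2: join D via merge
    card(P join D) = 200*50/(40) = 250
    cost = 200 + 200*8 + 50*6 + 200 + 50 = 2350
step 3: join B via hash
    card(P join B) = 250*400/(50) = 2000
    cost = 2350 + 2*400*9 + 250 = 9800
step 4: join C via merge
    card(P join C) = 2000*500/(2) = 500000
    cost = 9800 + 2000*11 + 500*9 + 2000 + 500 = 38800
step 5: join A via hash
    card(P join A) = 500000*200/(8) = 12500000
    cost = 38800 + 2*200*8 + 500000 = 542000

542000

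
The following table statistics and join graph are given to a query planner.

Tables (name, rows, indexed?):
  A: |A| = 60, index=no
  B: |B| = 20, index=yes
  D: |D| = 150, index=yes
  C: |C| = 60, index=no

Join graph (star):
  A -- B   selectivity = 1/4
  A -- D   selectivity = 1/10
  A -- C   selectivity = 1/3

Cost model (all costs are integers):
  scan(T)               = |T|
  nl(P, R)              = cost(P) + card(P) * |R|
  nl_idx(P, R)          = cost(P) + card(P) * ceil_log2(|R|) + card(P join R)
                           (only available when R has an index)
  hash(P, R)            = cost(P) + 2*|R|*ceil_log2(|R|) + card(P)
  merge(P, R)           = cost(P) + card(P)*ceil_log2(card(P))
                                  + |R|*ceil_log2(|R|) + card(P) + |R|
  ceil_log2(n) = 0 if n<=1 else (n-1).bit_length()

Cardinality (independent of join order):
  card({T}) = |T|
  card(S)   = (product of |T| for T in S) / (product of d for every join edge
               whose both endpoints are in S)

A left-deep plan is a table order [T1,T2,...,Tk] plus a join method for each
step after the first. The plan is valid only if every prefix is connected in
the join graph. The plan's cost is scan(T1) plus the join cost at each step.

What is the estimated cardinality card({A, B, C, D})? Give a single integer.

90000

Tables in S: A(60), B(20), C(60), D(150)
Edges inside S: A-B(d=4), A-D(d=10), A-C(d=3)
numerator = 60 * 20 * 60 * 150 = 10800000
denominator = 4 * 10 * 3 = 120
card(S) = 10800000 / 120 = 90000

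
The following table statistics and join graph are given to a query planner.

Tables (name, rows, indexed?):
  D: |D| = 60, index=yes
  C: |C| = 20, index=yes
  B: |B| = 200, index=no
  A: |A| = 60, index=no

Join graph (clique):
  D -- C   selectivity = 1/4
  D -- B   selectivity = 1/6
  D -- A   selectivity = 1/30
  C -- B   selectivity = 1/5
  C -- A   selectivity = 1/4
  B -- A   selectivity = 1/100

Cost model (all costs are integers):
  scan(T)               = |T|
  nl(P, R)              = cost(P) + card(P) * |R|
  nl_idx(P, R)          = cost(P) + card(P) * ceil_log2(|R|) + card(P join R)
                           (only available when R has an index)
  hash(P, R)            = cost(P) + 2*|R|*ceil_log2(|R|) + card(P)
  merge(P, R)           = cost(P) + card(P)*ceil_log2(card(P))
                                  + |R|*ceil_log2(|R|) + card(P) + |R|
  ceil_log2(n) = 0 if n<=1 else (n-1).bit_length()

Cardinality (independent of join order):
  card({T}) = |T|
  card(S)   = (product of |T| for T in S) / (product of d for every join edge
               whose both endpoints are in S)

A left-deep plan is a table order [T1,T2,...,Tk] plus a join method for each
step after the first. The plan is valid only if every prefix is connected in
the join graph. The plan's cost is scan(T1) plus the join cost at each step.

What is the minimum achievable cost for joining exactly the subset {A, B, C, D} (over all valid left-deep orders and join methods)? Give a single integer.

2090

Selinger DP over subsets of {A,B,C,D}:
  {D}: scan cost=60, card=60
  {C}: scan cost=20, card=20
  {B}: scan cost=200, card=200
  {A}: scan cost=60, card=60
  {CD}: card=300; try (C,hash)→320, (D,nl_idx)→440, (D,merge)→560, (C,merge)→600, (C,nl_idx)→660, (D,hash)→760 …(+2); best=320 via (C,hash)
  {BD}: card=2000; try (D,hash)→1120, (B,merge)→2280, (D,merge)→2420, (B,hash)→3320, (D,nl_idx)→3400, (B,nl)→12060 …(+1); best=1120 via (D,hash)
  {AD}: card=120; try (D,nl_idx)→540, (D,hash)→840, (A,hash)→840, (D,merge)→900, (A,merge)→900, (D,nl)→3660 …(+1); best=540 via (D,nl_idx)
  {BC}: card=800; try (C,hash)→600, (B,merge)→1940, (C,nl_idx)→2000, (C,merge)→2120, (B,hash)→3240, (B,nl)→4020 …(+1); best=600 via (C,hash)
  {AC}: card=300; try (C,hash)→320, (A,merge)→560, (C,merge)→600, (C,nl_idx)→660, (A,hash)→760, (A,nl)→1220 …(+1); best=320 via (C,hash)
  {AB}: card=120; try (A,hash)→1120, (B,merge)→2280, (A,merge)→2420, (B,hash)→3320, (B,nl)→12060, (A,nl)→12200; best=1120 via (A,hash)
  {BCD}: card=2000; try (D,hash)→2120, (C,hash)→3320, (B,hash)→3820, (B,merge)→5120, (D,nl_idx)→7400, (D,merge)→9820 …(+5); best=2120 via (D,hash)
  {ACD}: card=150; try (C,hash)→860, (C,nl_idx)→1290, (D,hash)→1340, (A,hash)→1340, (C,merge)→1620, (D,nl_idx)→2270 …(+5); best=860 via (C,hash)
  {ABD}: card=40; try (D,nl_idx)→1880, (D,hash)→1960, (D,merge)→2500, (B,merge)→3300, (A,hash)→3840, (B,hash)→3860 …(+4); best=1880 via (D,nl_idx)
  {ABC}: card=120; try (C,hash)→1440, (C,nl_idx)→1840, (A,hash)→2120, (C,merge)→2200, (C,nl)→3520, (B,hash)→3820 …(+4); best=1440 via (C,hash)
  {ABCD}: card=10; try (C,nl_idx)→2090, (C,hash)→2120, (D,nl_idx)→2170, (D,hash)→2280, (C,merge)→2280, (C,nl)→2680 …(+8); best=2090 via (C,nl_idx)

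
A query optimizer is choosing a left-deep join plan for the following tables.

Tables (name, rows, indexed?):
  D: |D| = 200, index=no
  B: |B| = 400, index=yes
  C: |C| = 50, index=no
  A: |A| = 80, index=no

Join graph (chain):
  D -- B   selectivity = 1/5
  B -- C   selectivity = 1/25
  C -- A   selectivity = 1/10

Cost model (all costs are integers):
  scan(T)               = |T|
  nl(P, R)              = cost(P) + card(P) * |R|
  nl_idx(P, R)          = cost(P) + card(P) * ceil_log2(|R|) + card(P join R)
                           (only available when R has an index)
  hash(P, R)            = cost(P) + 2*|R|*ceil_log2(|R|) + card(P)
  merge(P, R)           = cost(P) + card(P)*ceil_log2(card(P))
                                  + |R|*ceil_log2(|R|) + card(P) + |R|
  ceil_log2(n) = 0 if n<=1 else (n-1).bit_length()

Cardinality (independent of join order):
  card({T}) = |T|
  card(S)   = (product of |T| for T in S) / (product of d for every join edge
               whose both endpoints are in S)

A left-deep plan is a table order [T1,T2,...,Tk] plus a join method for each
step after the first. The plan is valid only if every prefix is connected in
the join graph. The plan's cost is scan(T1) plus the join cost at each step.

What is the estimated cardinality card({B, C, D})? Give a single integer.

Tables in S: B(400), C(50), D(200)
Edges inside S: D-B(d=5), B-C(d=25)
numerator = 400 * 50 * 200 = 4000000
denominator = 5 * 25 = 125
card(S) = 4000000 / 125 = 32000

32000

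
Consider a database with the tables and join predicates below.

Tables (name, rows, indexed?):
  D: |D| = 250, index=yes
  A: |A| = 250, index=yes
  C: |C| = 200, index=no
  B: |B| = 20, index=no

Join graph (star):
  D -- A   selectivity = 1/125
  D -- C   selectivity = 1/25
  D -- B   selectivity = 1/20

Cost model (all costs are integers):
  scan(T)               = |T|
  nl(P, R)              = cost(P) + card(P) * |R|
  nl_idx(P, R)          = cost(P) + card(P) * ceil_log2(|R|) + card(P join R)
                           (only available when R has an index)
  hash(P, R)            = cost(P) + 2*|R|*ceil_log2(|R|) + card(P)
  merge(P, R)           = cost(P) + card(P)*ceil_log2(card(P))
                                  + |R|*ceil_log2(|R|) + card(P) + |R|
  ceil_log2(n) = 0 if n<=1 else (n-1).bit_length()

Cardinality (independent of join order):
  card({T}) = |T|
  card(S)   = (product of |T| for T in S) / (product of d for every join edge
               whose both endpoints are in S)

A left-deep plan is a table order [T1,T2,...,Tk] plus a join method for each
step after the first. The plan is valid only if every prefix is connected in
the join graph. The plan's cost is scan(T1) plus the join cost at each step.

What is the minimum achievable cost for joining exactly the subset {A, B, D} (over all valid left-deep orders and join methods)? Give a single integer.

Selinger DP over subsets of {A,B,D}:
  {D}: scan cost=250, card=250
  {A}: scan cost=250, card=250
  {B}: scan cost=20, card=20
  {AD}: card=500; try (D,nl_idx)→2750, (A,nl_idx)→2750, (D,hash)→4500, (A,hash)→4500, (D,merge)→4750, (A,merge)→4750 …(+2); best=2750 via (D,nl_idx)
  {BD}: card=250; try (D,nl_idx)→430, (B,hash)→700, (D,merge)→2390, (B,merge)→2620, (D,hash)→4040, (D,nl)→5020 …(+1); best=430 via (D,nl_idx)
  {ABD}: card=500; try (A,nl_idx)→2930, (B,hash)→3450, (A,hash)→4680, (A,merge)→4930, (B,merge)→7870, (B,nl)→12750 …(+1); best=2930 via (A,nl_idx)

2930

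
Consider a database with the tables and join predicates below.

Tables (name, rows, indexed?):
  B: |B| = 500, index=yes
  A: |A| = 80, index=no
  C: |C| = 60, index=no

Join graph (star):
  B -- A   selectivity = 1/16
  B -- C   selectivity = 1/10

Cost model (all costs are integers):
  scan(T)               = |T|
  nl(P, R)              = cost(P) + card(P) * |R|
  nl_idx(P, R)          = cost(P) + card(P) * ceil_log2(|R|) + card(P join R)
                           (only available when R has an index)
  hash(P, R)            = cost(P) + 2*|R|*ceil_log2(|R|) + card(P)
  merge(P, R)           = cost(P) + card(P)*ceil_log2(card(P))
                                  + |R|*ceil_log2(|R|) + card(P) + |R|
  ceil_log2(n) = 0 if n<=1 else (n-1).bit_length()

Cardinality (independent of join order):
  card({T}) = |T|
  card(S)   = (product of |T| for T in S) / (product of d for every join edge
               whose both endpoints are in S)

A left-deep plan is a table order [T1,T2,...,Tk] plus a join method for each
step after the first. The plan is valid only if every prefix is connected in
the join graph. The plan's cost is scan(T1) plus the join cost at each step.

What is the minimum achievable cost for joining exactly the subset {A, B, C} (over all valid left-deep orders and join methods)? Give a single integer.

5340

Selinger DP over subsets of {A,B,C}:
  {B}: scan cost=500, card=500
  {A}: scan cost=80, card=80
  {C}: scan cost=60, card=60
  {AB}: card=2500; try (A,hash)→2120, (B,nl_idx)→3300, (B,merge)→5720, (A,merge)→6140, (B,hash)→9160, (B,nl)→40080 …(+1); best=2120 via (A,hash)
  {BC}: card=3000; try (C,hash)→1720, (B,nl_idx)→3600, (B,merge)→5480, (C,merge)→5920, (B,hash)→9120, (B,nl)→30060 …(+1); best=1720 via (C,hash)
  {ABC}: card=15000; try (C,hash)→5340, (A,hash)→5840, (C,merge)→35040, (A,merge)→41360, (C,nl)→152120, (A,nl)→241720; best=5340 via (C,hash)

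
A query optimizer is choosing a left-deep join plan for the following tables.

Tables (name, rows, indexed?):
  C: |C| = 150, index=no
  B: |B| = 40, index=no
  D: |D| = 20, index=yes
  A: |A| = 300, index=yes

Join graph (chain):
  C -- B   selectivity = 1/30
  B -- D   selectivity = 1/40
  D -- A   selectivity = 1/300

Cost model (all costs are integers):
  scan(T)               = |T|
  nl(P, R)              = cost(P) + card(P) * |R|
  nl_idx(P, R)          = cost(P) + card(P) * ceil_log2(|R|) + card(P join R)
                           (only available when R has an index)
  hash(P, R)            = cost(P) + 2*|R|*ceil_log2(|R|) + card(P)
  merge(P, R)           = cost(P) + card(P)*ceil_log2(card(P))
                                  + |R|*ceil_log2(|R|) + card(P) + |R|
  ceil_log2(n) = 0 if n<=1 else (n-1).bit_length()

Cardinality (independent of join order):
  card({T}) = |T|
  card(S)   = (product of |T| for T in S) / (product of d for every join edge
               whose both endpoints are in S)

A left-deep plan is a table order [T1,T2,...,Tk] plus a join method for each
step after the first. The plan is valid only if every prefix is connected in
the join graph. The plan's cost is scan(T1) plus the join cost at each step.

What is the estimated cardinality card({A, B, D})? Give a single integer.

20

Tables in S: A(300), B(40), D(20)
Edges inside S: B-D(d=40), D-A(d=300)
numerator = 300 * 40 * 20 = 240000
denominator = 40 * 300 = 12000
card(S) = 240000 / 12000 = 20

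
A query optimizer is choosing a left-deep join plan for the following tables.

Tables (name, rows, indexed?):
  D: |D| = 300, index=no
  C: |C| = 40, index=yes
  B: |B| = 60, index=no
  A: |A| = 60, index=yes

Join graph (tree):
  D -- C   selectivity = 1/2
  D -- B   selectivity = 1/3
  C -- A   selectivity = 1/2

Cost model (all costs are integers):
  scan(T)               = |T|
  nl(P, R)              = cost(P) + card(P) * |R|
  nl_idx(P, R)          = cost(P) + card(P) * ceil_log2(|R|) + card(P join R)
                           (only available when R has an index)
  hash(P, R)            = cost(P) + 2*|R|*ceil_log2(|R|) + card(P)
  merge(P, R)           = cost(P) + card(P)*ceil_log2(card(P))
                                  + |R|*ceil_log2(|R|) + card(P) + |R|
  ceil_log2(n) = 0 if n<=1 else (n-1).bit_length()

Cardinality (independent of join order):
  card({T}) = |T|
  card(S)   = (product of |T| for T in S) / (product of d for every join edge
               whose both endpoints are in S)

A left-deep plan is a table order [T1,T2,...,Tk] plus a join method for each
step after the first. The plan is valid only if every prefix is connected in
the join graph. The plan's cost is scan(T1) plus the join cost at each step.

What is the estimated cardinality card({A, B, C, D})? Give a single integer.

3600000

Tables in S: A(60), B(60), C(40), D(300)
Edges inside S: D-C(d=2), D-B(d=3), C-A(d=2)
numerator = 60 * 60 * 40 * 300 = 43200000
denominator = 2 * 3 * 2 = 12
card(S) = 43200000 / 12 = 3600000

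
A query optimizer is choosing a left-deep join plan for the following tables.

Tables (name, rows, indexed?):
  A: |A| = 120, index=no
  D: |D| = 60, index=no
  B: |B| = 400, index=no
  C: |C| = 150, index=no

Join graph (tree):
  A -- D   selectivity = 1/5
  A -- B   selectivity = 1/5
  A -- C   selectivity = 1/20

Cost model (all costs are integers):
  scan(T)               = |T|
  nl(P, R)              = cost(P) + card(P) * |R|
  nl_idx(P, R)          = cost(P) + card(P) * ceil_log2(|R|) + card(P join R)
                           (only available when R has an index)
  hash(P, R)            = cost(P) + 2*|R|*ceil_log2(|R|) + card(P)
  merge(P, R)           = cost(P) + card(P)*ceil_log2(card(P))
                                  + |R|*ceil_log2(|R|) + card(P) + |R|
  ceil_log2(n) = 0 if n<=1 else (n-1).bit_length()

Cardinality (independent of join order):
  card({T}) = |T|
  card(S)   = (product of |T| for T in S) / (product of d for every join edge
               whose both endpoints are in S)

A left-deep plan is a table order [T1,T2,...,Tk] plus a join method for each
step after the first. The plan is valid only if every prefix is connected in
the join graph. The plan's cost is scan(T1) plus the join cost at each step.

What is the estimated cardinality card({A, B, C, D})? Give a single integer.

864000

Tables in S: A(120), B(400), C(150), D(60)
Edges inside S: A-D(d=5), A-B(d=5), A-C(d=20)
numerator = 120 * 400 * 150 * 60 = 432000000
denominator = 5 * 5 * 20 = 500
card(S) = 432000000 / 500 = 864000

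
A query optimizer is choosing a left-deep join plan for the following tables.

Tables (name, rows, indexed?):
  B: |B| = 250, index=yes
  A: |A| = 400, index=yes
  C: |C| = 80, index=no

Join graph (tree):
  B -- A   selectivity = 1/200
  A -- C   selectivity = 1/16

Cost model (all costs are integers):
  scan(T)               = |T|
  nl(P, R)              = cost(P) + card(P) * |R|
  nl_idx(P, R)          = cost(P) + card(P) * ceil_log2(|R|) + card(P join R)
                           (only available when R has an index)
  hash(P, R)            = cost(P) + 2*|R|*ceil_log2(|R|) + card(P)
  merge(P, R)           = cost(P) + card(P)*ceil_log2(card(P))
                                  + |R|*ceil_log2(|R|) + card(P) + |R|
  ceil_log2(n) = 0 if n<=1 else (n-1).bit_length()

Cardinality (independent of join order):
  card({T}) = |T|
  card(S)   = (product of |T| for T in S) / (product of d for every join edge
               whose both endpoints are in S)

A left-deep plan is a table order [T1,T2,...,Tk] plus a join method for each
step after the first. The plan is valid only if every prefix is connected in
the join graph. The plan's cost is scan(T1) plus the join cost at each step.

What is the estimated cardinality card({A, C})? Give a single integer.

2000

Tables in S: A(400), C(80)
Edges inside S: A-C(d=16)
numerator = 400 * 80 = 32000
denominator = 16 = 16
card(S) = 32000 / 16 = 2000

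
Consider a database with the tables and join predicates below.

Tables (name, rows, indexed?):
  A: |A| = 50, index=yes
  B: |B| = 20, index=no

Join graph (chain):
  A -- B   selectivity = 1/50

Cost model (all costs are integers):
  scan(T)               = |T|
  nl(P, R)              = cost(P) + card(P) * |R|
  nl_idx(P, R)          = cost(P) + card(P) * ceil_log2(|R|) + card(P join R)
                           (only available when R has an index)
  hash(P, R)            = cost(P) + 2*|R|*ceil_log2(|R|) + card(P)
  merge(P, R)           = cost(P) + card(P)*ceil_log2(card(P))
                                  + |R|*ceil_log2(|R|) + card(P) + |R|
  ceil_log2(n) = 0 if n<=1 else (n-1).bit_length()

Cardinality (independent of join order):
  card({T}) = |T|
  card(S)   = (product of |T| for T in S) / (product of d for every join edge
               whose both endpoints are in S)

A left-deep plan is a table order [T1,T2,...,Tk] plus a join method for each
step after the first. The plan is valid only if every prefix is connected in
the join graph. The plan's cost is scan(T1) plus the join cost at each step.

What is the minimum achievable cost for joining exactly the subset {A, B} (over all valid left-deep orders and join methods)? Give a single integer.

Selinger DP over subsets of {A,B}:
  {A}: scan cost=50, card=50
  {B}: scan cost=20, card=20
  {AB}: card=20; try (A,nl_idx)→160, (B,hash)→300, (A,merge)→490, (B,merge)→520, (A,hash)→640, (A,nl)→1020 …(+1); best=160 via (A,nl_idx)

160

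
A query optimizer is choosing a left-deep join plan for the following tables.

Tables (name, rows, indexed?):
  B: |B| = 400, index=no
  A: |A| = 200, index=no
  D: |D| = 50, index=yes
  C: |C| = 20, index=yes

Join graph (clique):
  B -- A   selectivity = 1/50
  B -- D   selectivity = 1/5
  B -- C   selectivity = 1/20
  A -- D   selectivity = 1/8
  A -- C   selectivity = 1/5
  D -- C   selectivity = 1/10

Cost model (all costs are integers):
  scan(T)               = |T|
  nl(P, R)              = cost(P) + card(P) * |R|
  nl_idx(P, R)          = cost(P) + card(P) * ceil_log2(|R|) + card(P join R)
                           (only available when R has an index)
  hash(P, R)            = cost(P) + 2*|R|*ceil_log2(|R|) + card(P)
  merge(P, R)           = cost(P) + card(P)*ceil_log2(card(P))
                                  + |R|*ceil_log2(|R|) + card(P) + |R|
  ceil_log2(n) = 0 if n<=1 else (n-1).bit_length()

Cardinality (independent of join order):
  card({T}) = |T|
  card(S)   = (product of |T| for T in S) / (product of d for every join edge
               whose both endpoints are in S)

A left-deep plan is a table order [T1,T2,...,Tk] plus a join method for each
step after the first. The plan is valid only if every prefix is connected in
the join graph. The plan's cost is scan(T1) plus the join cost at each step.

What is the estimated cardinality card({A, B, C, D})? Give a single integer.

Tables in S: A(200), B(400), C(20), D(50)
Edges inside S: B-A(d=50), B-D(d=5), B-C(d=20), A-D(d=8), A-C(d=5), D-C(d=10)
numerator = 200 * 400 * 20 * 50 = 80000000
denominator = 50 * 5 * 20 * 8 * 5 * 10 = 2000000
card(S) = 80000000 / 2000000 = 40

40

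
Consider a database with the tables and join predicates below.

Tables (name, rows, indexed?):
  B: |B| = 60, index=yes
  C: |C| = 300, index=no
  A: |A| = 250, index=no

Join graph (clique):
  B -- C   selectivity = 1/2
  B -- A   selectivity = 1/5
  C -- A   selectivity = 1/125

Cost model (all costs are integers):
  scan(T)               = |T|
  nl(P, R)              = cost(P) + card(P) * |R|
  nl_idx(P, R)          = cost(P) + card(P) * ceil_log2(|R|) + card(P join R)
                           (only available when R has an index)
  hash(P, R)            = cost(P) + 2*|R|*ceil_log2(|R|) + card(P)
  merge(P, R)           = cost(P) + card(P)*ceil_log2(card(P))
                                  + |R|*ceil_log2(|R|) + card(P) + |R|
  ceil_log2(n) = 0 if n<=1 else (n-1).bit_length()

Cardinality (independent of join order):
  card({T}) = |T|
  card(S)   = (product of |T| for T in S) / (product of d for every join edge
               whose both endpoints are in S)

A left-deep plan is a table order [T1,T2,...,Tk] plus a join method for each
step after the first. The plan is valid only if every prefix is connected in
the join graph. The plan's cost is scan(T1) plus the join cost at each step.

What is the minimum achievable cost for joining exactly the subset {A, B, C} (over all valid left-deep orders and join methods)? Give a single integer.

5920

Selinger DP over subsets of {A,B,C}:
  {B}: scan cost=60, card=60
  {C}: scan cost=300, card=300
  {A}: scan cost=250, card=250
  {BC}: card=9000; try (B,hash)→1320, (C,merge)→3480, (B,merge)→3720, (C,hash)→5520, (B,nl_idx)→11100, (C,nl)→18060 …(+1); best=1320 via (B,hash)
  {AB}: card=3000; try (B,hash)→1220, (A,merge)→2730, (B,merge)→2920, (A,hash)→4120, (B,nl_idx)→4750, (A,nl)→15060 …(+1); best=1220 via (B,hash)
  {AC}: card=600; try (A,hash)→4600, (C,merge)→5500, (A,merge)→5550, (C,hash)→5900, (C,nl)→75250, (A,nl)→75300; best=4600 via (A,hash)
  {ABC}: card=3600; try (B,hash)→5920, (C,hash)→9620, (B,merge)→11620, (B,nl_idx)→11800, (A,hash)→14320, (B,nl)→40600 …(+4); best=5920 via (B,hash)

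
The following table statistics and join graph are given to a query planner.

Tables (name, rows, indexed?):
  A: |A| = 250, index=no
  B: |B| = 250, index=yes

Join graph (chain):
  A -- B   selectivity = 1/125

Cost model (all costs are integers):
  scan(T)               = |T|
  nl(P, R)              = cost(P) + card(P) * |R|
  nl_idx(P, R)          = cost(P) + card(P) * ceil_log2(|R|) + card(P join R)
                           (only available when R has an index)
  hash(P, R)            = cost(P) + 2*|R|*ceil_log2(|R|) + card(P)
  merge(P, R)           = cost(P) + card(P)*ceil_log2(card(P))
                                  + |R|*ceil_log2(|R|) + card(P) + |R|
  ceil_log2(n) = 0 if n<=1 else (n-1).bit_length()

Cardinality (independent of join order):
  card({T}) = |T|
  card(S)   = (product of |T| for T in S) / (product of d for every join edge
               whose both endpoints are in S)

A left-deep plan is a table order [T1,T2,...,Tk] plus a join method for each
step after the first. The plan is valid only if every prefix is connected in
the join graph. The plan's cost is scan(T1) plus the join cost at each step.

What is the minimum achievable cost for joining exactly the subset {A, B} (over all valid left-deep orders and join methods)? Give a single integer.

Selinger DP over subsets of {A,B}:
  {A}: scan cost=250, card=250
  {B}: scan cost=250, card=250
  {AB}: card=500; try (B,nl_idx)→2750, (B,hash)→4500, (A,hash)→4500, (B,merge)→4750, (A,merge)→4750, (B,nl)→62750 …(+1); best=2750 via (B,nl_idx)

2750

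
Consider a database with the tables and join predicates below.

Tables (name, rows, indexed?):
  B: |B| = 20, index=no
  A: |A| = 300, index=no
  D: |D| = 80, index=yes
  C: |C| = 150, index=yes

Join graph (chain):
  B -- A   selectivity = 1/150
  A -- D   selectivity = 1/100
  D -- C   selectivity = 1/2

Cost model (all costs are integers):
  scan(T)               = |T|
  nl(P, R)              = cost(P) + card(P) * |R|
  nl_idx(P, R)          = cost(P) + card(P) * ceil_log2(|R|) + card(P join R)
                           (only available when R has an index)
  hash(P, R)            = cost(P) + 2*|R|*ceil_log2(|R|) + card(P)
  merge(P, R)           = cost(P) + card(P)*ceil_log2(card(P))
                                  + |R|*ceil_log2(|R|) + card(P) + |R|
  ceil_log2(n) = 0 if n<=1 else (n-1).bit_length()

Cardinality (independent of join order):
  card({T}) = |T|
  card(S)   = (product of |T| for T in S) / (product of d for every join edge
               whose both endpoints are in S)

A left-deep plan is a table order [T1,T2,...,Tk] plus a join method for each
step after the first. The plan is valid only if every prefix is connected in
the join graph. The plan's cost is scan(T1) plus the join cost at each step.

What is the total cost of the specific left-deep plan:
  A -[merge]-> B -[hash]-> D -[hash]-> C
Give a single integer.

step 1: scan A: cost=300, card=300
step 2: join B via merge
    card(P join B) = 300*20/(150) = 40
    cost = 300 + 300*9 + 20*5 + 300 + 20 = 3420
step 3: join D via hash
    card(P join D) = 40*80/(100) = 32
    cost = 3420 + 2*80*7 + 40 = 4580
step 4: join C via hash
    card(P join C) = 32*150/(2) = 2400
    cost = 4580 + 2*150*8 + 32 = 7012

7012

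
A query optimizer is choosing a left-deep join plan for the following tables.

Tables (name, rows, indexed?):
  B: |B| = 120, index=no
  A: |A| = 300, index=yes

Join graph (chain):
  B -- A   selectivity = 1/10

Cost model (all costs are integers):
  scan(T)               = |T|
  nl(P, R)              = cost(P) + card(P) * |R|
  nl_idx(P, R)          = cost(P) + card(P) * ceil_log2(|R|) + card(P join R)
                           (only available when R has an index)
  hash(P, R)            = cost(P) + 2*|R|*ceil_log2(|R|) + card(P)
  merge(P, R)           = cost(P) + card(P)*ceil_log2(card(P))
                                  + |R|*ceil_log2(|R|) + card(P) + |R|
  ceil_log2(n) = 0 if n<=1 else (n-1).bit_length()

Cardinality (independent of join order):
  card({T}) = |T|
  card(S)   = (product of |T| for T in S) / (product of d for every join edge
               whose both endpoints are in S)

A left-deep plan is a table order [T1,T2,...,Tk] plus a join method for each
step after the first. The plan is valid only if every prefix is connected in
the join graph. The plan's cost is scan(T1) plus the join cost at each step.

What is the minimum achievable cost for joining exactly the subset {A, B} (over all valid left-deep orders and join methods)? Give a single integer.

2280

Selinger DP over subsets of {A,B}:
  {B}: scan cost=120, card=120
  {A}: scan cost=300, card=300
  {AB}: card=3600; try (B,hash)→2280, (A,merge)→4080, (B,merge)→4260, (A,nl_idx)→4800, (A,hash)→5640, (A,nl)→36120 …(+1); best=2280 via (B,hash)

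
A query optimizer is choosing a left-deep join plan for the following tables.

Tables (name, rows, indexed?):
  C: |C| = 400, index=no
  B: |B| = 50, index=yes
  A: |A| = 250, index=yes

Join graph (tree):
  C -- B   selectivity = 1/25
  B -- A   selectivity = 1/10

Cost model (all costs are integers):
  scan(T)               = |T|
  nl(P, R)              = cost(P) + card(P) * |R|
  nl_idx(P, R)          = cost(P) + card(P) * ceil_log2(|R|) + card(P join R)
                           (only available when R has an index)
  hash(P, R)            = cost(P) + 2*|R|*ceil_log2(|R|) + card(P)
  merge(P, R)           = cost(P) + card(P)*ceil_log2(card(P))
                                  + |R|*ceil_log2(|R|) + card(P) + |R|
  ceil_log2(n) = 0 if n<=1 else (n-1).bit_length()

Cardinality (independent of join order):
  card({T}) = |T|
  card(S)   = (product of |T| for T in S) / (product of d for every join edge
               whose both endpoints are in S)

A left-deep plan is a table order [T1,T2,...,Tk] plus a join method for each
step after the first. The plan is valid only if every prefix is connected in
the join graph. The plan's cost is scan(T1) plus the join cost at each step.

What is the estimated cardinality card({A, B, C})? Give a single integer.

20000

Tables in S: A(250), B(50), C(400)
Edges inside S: C-B(d=25), B-A(d=10)
numerator = 250 * 50 * 400 = 5000000
denominator = 25 * 10 = 250
card(S) = 5000000 / 250 = 20000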